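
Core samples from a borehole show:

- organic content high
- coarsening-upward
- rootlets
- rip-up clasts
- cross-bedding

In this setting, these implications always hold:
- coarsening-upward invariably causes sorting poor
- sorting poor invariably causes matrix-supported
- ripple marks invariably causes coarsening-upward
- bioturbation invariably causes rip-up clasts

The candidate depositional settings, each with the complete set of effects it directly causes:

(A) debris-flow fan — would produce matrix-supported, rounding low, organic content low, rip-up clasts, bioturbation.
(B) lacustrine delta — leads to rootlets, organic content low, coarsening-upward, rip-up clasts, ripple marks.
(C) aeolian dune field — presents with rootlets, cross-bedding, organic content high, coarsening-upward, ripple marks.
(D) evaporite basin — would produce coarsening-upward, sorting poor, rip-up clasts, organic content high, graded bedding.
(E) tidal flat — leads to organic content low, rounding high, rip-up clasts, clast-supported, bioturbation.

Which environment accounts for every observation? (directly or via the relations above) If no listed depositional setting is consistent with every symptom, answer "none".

none

Per-candidate check:
(A) debris-flow fan — organic content high NO; coarsening-upward NO; rootlets NO; rip-up clasts yes; cross-bedding NO
(B) lacustrine delta — organic content high NO; coarsening-upward yes; rootlets yes; rip-up clasts yes; cross-bedding NO
(C) aeolian dune field — does not account for rip-up clasts
(D) evaporite basin — does not account for rootlets, cross-bedding
(E) tidal flat — fails on organic content high, coarsening-upward, rootlets, cross-bedding (predicts organic content low, not organic content high)
Every candidate fails on at least one observation.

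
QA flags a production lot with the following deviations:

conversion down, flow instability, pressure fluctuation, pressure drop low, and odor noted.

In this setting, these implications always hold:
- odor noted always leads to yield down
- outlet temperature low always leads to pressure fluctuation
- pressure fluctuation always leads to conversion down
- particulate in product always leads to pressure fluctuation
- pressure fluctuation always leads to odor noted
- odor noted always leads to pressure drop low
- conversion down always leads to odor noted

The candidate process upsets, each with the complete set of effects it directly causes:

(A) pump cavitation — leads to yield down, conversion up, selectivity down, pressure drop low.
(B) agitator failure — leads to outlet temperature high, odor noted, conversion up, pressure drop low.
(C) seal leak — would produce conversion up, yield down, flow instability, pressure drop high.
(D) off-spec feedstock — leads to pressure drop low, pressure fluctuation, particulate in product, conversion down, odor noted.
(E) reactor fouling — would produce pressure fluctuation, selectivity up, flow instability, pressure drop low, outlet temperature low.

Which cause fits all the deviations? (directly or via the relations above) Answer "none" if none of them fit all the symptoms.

E

Checking each candidate against the observations:
(A) pump cavitation — fails on conversion down, flow instability, pressure fluctuation, odor noted (predicts conversion up, not conversion down)
(B) agitator failure — conversion down NO; flow instability NO; pressure fluctuation NO; pressure drop low yes; odor noted yes
(C) seal leak — fails on conversion down, pressure fluctuation, pressure drop low, odor noted (predicts conversion up, not conversion down; predicts pressure drop high, not pressure drop low)
(D) off-spec feedstock — conversion down yes; flow instability NO; pressure fluctuation yes; pressure drop low yes; odor noted yes
(E) reactor fouling — conversion down yes (via pressure fluctuation → conversion down); flow instability yes; pressure fluctuation yes; pressure drop low yes; odor noted yes (via pressure fluctuation → odor noted)
(E) alone accounts for all the evidence.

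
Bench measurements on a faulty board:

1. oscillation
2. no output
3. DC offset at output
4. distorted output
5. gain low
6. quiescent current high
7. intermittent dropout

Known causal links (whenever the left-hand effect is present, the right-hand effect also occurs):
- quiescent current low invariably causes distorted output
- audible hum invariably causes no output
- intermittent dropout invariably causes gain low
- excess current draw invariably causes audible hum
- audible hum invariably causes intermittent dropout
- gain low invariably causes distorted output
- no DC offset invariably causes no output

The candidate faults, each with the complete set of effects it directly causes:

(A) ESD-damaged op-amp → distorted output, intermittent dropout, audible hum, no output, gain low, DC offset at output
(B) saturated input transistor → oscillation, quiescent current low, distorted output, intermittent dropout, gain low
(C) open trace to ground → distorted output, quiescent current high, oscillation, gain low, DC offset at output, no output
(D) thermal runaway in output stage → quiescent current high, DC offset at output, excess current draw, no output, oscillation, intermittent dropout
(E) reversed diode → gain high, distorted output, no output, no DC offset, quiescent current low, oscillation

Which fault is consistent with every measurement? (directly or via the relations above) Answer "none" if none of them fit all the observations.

D

Per-candidate check:
(A) ESD-damaged op-amp — does not account for oscillation, quiescent current high
(B) saturated input transistor — fails on no output, DC offset at output, quiescent current high (predicts quiescent current low, not quiescent current high)
(C) open trace to ground — oscillation +; no output +; DC offset at output +; distorted output +; gain low +; quiescent current high +; intermittent dropout -
(D) thermal runaway in output stage — oscillation +; no output +; DC offset at output +; distorted output + (through intermittent dropout → gain low → distorted output); gain low + (through intermittent dropout → gain low); quiescent current high +; intermittent dropout +
(E) reversed diode — fails on DC offset at output, gain low, quiescent current high, intermittent dropout (predicts no DC offset, not DC offset at output; predicts gain high, not gain low; predicts quiescent current low, not quiescent current high)
(D) alone accounts for all the evidence.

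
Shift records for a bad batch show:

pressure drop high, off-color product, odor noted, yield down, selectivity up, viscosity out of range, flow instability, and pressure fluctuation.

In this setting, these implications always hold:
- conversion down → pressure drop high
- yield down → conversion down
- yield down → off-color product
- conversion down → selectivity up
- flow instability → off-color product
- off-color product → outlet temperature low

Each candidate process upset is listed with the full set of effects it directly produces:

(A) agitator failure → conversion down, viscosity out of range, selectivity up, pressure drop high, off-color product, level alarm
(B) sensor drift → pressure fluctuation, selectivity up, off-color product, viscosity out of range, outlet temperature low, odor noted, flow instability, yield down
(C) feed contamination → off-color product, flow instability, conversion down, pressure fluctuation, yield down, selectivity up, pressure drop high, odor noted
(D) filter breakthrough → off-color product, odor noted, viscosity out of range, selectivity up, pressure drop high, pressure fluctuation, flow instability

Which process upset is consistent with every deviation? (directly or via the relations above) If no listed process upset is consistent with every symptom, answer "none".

B

Per-candidate check:
(A) agitator failure — does not account for odor noted, yield down, flow instability, pressure fluctuation
(B) sensor drift — pressure drop high match (via yield down → conversion down → pressure drop high); off-color product match; odor noted match; yield down match; selectivity up match; viscosity out of range match; flow instability match; pressure fluctuation match
(C) feed contamination — pressure drop high match; off-color product match; odor noted match; yield down match; selectivity up match; viscosity out of range miss; flow instability match; pressure fluctuation match
(D) filter breakthrough — pressure drop high match; off-color product match; odor noted match; yield down miss; selectivity up match; viscosity out of range match; flow instability match; pressure fluctuation match
Only (B) is consistent with every observation.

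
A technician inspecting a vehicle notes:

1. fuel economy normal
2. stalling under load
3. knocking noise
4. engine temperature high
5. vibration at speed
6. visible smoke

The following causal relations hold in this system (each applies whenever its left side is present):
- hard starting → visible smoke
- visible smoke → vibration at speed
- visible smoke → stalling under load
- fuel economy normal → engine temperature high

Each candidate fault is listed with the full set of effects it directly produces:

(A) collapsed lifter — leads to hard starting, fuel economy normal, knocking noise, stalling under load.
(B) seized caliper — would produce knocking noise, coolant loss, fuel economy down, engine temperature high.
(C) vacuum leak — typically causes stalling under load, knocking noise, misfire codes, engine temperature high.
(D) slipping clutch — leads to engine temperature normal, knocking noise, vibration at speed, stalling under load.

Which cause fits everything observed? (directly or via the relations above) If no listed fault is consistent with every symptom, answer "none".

For each candidate, compare predicted effects to what was observed:
(A) collapsed lifter — fuel economy normal match; stalling under load match; knocking noise match; engine temperature high match (through fuel economy normal → engine temperature high); vibration at speed match (through hard starting → visible smoke → vibration at speed); visible smoke match (through hard starting → visible smoke)
(B) seized caliper — fuel economy normal miss; stalling under load miss; knocking noise match; engine temperature high match; vibration at speed miss; visible smoke miss
(C) vacuum leak — fuel economy normal miss; stalling under load match; knocking noise match; engine temperature high match; vibration at speed miss; visible smoke miss
(D) slipping clutch — fails on fuel economy normal, engine temperature high, visible smoke (predicts engine temperature normal, not engine temperature high)
Only (A) is consistent with every observation.

A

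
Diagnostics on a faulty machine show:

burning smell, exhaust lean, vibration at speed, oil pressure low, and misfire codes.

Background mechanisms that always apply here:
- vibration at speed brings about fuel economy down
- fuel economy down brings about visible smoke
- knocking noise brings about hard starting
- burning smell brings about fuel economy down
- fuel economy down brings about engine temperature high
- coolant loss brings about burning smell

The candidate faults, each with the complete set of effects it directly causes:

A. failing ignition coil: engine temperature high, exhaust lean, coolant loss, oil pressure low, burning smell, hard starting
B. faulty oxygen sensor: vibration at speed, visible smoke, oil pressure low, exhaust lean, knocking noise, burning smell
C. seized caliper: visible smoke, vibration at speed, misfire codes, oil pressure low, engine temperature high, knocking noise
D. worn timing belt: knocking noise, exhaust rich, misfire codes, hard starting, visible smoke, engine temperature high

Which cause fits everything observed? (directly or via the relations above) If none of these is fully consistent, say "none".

Per-candidate check:
(A) failing ignition coil — does not account for vibration at speed, misfire codes
(B) faulty oxygen sensor — does not account for misfire codes
(C) seized caliper — burning smell -; exhaust lean -; vibration at speed +; oil pressure low +; misfire codes +
(D) worn timing belt — fails on burning smell, exhaust lean, vibration at speed, oil pressure low (predicts exhaust rich, not exhaust lean)
Every candidate fails on at least one observation.

none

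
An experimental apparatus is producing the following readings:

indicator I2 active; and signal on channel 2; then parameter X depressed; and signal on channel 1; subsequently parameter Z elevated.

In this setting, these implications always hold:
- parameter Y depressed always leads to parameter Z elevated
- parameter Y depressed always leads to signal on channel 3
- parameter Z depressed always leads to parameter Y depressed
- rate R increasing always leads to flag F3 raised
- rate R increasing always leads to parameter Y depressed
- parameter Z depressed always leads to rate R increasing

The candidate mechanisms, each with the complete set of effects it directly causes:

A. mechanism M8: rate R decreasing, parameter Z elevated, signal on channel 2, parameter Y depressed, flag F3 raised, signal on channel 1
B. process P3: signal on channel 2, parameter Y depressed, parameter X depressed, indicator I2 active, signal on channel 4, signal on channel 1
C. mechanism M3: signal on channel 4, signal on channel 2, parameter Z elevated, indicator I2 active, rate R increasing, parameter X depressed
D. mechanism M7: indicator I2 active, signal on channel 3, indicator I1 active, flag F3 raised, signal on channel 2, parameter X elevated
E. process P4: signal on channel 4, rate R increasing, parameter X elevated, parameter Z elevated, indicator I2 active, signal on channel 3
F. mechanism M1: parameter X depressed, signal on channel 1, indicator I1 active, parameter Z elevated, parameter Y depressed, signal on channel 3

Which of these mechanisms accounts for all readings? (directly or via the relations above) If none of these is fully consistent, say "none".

For each candidate, compare predicted effects to what was observed:
(A) mechanism M8 — indicator I2 active miss; signal on channel 2 match; parameter X depressed miss; signal on channel 1 match; parameter Z elevated match
(B) process P3 — accounts for every observation (parameter Z elevated by parameter Y depressed → parameter Z elevated)
(C) mechanism M3 — does not account for signal on channel 1
(D) mechanism M7 — fails on parameter X depressed, signal on channel 1, parameter Z elevated (predicts parameter X elevated, not parameter X depressed)
(E) process P4 — indicator I2 active match; signal on channel 2 miss; parameter X depressed miss; signal on channel 1 miss; parameter Z elevated match
(F) mechanism M1 — indicator I2 active miss; signal on channel 2 miss; parameter X depressed match; signal on channel 1 match; parameter Z elevated match
(B) alone accounts for all the evidence.

B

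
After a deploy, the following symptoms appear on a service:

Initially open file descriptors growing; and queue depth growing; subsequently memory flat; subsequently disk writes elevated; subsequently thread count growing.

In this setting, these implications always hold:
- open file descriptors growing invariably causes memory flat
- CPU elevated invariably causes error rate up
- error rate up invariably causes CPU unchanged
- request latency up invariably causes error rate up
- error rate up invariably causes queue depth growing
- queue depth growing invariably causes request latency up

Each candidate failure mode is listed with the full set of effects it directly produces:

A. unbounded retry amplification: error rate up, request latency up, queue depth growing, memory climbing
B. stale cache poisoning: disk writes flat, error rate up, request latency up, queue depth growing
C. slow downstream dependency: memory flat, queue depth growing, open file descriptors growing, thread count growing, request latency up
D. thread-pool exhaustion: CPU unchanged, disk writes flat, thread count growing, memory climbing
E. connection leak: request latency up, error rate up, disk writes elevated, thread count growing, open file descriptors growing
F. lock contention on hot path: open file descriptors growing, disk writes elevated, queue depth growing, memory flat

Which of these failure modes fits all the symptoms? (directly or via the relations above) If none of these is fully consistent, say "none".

For each candidate, compare predicted effects to what was observed:
(A) unbounded retry amplification — open file descriptors growing ✗; queue depth growing ✓; memory flat ✗; disk writes elevated ✗; thread count growing ✗
(B) stale cache poisoning — fails on open file descriptors growing, memory flat, disk writes elevated, thread count growing (predicts disk writes flat, not disk writes elevated)
(C) slow downstream dependency — open file descriptors growing ✓; queue depth growing ✓; memory flat ✓; disk writes elevated ✗; thread count growing ✓
(D) thread-pool exhaustion — open file descriptors growing ✗; queue depth growing ✗; memory flat ✗; disk writes elevated ✗; thread count growing ✓
(E) connection leak — accounts for every observation (queue depth growing through error rate up → queue depth growing)
(F) lock contention on hot path — open file descriptors growing ✓; queue depth growing ✓; memory flat ✓; disk writes elevated ✓; thread count growing ✗
Only (E) is consistent with every observation.

E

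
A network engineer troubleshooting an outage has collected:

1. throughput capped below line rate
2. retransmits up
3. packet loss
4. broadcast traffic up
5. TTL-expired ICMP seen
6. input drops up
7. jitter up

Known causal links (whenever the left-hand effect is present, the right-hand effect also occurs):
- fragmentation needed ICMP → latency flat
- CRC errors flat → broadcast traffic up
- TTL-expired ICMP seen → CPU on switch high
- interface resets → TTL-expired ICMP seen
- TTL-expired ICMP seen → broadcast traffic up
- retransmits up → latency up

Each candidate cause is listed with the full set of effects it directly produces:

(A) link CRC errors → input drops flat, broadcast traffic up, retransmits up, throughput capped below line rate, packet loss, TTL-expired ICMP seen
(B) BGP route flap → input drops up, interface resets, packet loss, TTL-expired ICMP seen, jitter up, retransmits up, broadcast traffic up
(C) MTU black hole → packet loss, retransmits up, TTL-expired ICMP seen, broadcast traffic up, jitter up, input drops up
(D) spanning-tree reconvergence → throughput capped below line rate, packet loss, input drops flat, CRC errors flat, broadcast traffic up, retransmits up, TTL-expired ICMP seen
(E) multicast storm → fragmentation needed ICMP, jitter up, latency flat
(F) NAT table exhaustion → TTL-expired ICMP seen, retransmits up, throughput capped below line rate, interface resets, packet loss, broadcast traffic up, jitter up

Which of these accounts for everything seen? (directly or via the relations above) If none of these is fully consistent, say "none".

none

For each candidate, compare predicted effects to what was observed:
(A) link CRC errors — fails on input drops up, jitter up (predicts input drops flat, not input drops up)
(B) BGP route flap — throughput capped below line rate -; retransmits up +; packet loss +; broadcast traffic up +; TTL-expired ICMP seen +; input drops up +; jitter up +
(C) MTU black hole — throughput capped below line rate -; retransmits up +; packet loss +; broadcast traffic up +; TTL-expired ICMP seen +; input drops up +; jitter up +
(D) spanning-tree reconvergence — fails on input drops up, jitter up (predicts input drops flat, not input drops up)
(E) multicast storm — does not account for throughput capped below line rate, retransmits up, packet loss, broadcast traffic up, TTL-expired ICMP seen, input drops up
(F) NAT table exhaustion — does not account for input drops up
Every candidate fails on at least one observation.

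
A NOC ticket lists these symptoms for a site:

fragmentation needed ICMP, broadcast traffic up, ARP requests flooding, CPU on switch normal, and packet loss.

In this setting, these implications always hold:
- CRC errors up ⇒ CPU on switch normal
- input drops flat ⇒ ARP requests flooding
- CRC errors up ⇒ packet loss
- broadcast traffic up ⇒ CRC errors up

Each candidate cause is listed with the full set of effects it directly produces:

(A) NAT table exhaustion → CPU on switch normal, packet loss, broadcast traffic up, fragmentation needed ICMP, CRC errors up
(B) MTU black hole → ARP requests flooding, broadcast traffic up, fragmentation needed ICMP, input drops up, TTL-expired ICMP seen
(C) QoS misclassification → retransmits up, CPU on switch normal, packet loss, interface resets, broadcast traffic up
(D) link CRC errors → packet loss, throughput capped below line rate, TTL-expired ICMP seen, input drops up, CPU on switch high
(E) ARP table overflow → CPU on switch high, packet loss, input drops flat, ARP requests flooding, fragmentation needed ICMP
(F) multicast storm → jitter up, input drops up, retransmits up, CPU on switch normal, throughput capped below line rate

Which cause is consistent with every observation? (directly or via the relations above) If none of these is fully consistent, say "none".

Testing each hypothesis:
(A) NAT table exhaustion — does not account for ARP requests flooding
(B) MTU black hole — fragmentation needed ICMP yes; broadcast traffic up yes; ARP requests flooding yes; CPU on switch normal yes (by broadcast traffic up → CRC errors up → CPU on switch normal); packet loss yes (by broadcast traffic up → CRC errors up → packet loss)
(C) QoS misclassification — fragmentation needed ICMP NO; broadcast traffic up yes; ARP requests flooding NO; CPU on switch normal yes; packet loss yes
(D) link CRC errors — fragmentation needed ICMP NO; broadcast traffic up NO; ARP requests flooding NO; CPU on switch normal NO; packet loss yes
(E) ARP table overflow — fails on broadcast traffic up, CPU on switch normal (predicts CPU on switch high, not CPU on switch normal)
(F) multicast storm — does not account for fragmentation needed ICMP, broadcast traffic up, ARP requests flooding, packet loss
(B) is the only candidate with no mismatches.

B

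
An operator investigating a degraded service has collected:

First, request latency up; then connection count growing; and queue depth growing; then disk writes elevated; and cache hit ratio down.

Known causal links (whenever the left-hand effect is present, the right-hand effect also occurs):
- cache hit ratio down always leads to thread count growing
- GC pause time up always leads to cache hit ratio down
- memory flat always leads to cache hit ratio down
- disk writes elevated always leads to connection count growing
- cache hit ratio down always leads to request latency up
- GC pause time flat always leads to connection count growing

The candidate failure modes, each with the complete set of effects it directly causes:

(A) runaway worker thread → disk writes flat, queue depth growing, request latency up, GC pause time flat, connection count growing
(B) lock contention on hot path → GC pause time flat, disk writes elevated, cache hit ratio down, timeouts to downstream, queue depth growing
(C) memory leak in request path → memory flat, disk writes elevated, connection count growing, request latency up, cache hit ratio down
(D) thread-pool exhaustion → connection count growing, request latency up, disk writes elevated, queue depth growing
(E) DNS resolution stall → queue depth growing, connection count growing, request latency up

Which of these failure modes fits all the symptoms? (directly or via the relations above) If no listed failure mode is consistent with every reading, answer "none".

For each candidate, compare predicted effects to what was observed:
(A) runaway worker thread — fails on disk writes elevated, cache hit ratio down (predicts disk writes flat, not disk writes elevated)
(B) lock contention on hot path — request latency up ✓ (via cache hit ratio down → request latency up); connection count growing ✓ (via GC pause time flat → connection count growing); queue depth growing ✓; disk writes elevated ✓; cache hit ratio down ✓
(C) memory leak in request path — does not account for queue depth growing
(D) thread-pool exhaustion — does not account for cache hit ratio down
(E) DNS resolution stall — request latency up ✓; connection count growing ✓; queue depth growing ✓; disk writes elevated ✗; cache hit ratio down ✗
(B) is the only candidate with no mismatches.

B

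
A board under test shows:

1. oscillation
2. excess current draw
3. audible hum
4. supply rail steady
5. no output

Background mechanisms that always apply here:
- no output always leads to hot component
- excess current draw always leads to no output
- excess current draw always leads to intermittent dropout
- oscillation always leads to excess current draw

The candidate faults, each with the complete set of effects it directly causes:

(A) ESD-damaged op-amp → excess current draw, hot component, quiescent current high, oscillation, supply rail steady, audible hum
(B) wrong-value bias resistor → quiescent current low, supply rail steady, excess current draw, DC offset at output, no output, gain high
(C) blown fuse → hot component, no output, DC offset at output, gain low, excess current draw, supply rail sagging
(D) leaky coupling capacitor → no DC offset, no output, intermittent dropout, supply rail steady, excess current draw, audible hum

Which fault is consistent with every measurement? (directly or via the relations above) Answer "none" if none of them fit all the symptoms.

Testing each hypothesis:
(A) ESD-damaged op-amp — accounts for every observation (no output via excess current draw → no output)
(B) wrong-value bias resistor — oscillation miss; excess current draw match; audible hum miss; supply rail steady match; no output match
(C) blown fuse — fails on oscillation, audible hum, supply rail steady (predicts supply rail sagging, not supply rail steady)
(D) leaky coupling capacitor — oscillation miss; excess current draw match; audible hum match; supply rail steady match; no output match
(A) is the only candidate with no mismatches.

A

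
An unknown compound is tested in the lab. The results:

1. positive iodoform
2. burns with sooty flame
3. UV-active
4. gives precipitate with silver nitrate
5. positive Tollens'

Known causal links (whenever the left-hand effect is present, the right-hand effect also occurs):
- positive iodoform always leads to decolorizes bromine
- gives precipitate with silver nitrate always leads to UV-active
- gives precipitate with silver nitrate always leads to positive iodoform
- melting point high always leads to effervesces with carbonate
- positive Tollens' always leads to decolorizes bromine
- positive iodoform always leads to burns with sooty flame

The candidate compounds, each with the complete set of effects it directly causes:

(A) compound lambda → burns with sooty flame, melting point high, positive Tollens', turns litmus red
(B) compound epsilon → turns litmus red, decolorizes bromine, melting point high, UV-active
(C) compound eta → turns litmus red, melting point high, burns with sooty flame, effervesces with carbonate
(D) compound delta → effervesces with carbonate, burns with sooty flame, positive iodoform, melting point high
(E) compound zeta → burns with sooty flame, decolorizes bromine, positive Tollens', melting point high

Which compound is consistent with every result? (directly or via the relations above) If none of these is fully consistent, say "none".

Checking each candidate against the observations:
(A) compound lambda — positive iodoform ✗; burns with sooty flame ✓; UV-active ✗; gives precipitate with silver nitrate ✗; positive Tollens' ✓
(B) compound epsilon — positive iodoform ✗; burns with sooty flame ✗; UV-active ✓; gives precipitate with silver nitrate ✗; positive Tollens' ✗
(C) compound eta — does not account for positive iodoform, UV-active, gives precipitate with silver nitrate, positive Tollens'
(D) compound delta — does not account for UV-active, gives precipitate with silver nitrate, positive Tollens'
(E) compound zeta — does not account for positive iodoform, UV-active, gives precipitate with silver nitrate
None of the listed candidates fits everything.

none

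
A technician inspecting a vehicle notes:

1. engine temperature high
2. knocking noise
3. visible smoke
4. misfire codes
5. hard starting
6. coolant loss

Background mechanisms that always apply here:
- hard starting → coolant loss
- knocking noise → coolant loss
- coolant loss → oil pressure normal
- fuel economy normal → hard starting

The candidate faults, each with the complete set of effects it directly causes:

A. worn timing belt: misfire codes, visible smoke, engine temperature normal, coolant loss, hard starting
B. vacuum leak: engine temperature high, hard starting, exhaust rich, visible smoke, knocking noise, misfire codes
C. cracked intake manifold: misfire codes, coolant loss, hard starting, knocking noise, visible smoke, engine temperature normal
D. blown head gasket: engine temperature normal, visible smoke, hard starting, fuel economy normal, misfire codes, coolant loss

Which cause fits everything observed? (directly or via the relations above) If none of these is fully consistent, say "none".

B

For each candidate, compare predicted effects to what was observed:
(A) worn timing belt — fails on engine temperature high, knocking noise (predicts engine temperature normal, not engine temperature high)
(B) vacuum leak — accounts for every observation (coolant loss through knocking noise → coolant loss)
(C) cracked intake manifold — engine temperature high ✗; knocking noise ✓; visible smoke ✓; misfire codes ✓; hard starting ✓; coolant loss ✓
(D) blown head gasket — engine temperature high ✗; knocking noise ✗; visible smoke ✓; misfire codes ✓; hard starting ✓; coolant loss ✓
(B) is the only candidate with no mismatches.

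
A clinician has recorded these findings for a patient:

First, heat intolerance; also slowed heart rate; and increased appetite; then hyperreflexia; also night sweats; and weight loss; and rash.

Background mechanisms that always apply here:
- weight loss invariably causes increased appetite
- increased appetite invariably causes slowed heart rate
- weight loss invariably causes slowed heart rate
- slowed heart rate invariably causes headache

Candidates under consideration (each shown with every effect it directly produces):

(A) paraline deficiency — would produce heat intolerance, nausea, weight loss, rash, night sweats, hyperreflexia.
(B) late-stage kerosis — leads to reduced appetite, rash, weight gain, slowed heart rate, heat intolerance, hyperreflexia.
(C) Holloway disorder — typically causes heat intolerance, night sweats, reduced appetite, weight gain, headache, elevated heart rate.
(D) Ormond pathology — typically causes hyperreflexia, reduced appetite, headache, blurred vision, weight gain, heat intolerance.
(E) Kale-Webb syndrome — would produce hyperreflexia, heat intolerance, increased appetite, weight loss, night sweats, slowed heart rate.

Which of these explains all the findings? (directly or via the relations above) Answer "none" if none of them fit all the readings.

A

For each candidate, compare predicted effects to what was observed:
(A) paraline deficiency — heat intolerance yes; slowed heart rate yes (by weight loss → slowed heart rate); increased appetite yes (by weight loss → increased appetite); hyperreflexia yes; night sweats yes; weight loss yes; rash yes
(B) late-stage kerosis — fails on increased appetite, night sweats, weight loss (predicts reduced appetite, not increased appetite; predicts weight gain, not weight loss)
(C) Holloway disorder — fails on slowed heart rate, increased appetite, hyperreflexia, weight loss, rash (predicts elevated heart rate, not slowed heart rate; predicts reduced appetite, not increased appetite; predicts weight gain, not weight loss)
(D) Ormond pathology — fails on slowed heart rate, increased appetite, night sweats, weight loss, rash (predicts reduced appetite, not increased appetite; predicts weight gain, not weight loss)
(E) Kale-Webb syndrome — does not account for rash
(A) alone accounts for all the evidence.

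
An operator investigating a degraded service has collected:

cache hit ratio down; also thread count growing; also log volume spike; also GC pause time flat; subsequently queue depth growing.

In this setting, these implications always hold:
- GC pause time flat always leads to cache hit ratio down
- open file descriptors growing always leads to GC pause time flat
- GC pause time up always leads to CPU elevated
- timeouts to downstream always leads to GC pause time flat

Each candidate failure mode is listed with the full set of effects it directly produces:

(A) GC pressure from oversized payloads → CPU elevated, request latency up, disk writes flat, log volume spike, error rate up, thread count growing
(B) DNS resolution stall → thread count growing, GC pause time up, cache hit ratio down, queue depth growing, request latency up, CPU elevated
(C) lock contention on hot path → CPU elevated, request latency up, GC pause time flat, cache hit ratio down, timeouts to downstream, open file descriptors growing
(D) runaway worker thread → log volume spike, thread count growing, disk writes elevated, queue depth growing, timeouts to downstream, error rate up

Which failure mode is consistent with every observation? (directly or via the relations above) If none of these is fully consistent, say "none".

For each candidate, compare predicted effects to what was observed:
(A) GC pressure from oversized payloads — cache hit ratio down NO; thread count growing yes; log volume spike yes; GC pause time flat NO; queue depth growing NO
(B) DNS resolution stall — cache hit ratio down yes; thread count growing yes; log volume spike NO; GC pause time flat NO; queue depth growing yes
(C) lock contention on hot path — cache hit ratio down yes; thread count growing NO; log volume spike NO; GC pause time flat yes; queue depth growing NO
(D) runaway worker thread — accounts for every observation (cache hit ratio down via timeouts to downstream → GC pause time flat → cache hit ratio down)
Only (D) is consistent with every observation.

D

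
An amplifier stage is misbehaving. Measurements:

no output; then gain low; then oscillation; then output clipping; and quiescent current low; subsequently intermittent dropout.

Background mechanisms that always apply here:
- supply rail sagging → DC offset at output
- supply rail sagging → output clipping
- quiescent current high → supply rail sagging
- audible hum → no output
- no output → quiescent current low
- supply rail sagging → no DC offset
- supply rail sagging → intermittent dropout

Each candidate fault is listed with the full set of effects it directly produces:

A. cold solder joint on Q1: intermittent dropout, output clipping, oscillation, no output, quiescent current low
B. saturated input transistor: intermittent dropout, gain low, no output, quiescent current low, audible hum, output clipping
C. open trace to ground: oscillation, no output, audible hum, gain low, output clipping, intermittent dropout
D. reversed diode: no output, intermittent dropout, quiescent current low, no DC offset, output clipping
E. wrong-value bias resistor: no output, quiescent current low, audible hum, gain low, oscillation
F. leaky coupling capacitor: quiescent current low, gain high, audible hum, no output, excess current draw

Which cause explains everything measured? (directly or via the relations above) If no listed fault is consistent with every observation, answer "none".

C

Testing each hypothesis:
(A) cold solder joint on Q1 — does not account for gain low
(B) saturated input transistor — no output yes; gain low yes; oscillation NO; output clipping yes; quiescent current low yes; intermittent dropout yes
(C) open trace to ground — no output yes; gain low yes; oscillation yes; output clipping yes; quiescent current low yes (through no output → quiescent current low); intermittent dropout yes
(D) reversed diode — does not account for gain low, oscillation
(E) wrong-value bias resistor — does not account for output clipping, intermittent dropout
(F) leaky coupling capacitor — fails on gain low, oscillation, output clipping, intermittent dropout (predicts gain high, not gain low)
(C) is the only candidate with no mismatches.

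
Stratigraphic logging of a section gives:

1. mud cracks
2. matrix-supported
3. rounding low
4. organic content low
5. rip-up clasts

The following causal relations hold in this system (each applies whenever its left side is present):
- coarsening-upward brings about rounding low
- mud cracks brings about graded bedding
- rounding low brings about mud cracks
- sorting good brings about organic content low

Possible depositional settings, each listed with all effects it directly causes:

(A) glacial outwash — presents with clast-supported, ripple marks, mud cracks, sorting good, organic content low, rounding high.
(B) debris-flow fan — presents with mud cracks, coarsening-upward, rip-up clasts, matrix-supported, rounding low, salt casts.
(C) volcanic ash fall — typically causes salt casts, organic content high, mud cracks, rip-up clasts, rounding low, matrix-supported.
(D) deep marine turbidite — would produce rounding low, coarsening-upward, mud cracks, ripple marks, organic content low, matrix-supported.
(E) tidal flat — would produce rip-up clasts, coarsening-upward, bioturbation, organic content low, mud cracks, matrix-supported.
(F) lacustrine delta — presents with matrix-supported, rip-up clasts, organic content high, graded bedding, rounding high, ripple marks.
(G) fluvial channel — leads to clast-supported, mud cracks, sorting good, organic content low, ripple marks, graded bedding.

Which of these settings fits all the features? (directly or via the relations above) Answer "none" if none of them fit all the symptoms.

E

Testing each hypothesis:
(A) glacial outwash — fails on matrix-supported, rounding low, rip-up clasts (predicts clast-supported, not matrix-supported; predicts rounding high, not rounding low)
(B) debris-flow fan — mud cracks +; matrix-supported +; rounding low +; organic content low -; rip-up clasts +
(C) volcanic ash fall — mud cracks +; matrix-supported +; rounding low +; organic content low -; rip-up clasts +
(D) deep marine turbidite — does not account for rip-up clasts
(E) tidal flat — mud cracks +; matrix-supported +; rounding low + (by coarsening-upward → rounding low); organic content low +; rip-up clasts +
(F) lacustrine delta — fails on mud cracks, rounding low, organic content low (predicts rounding high, not rounding low; predicts organic content high, not organic content low)
(G) fluvial channel — mud cracks +; matrix-supported -; rounding low -; organic content low +; rip-up clasts -
(E) alone accounts for all the evidence.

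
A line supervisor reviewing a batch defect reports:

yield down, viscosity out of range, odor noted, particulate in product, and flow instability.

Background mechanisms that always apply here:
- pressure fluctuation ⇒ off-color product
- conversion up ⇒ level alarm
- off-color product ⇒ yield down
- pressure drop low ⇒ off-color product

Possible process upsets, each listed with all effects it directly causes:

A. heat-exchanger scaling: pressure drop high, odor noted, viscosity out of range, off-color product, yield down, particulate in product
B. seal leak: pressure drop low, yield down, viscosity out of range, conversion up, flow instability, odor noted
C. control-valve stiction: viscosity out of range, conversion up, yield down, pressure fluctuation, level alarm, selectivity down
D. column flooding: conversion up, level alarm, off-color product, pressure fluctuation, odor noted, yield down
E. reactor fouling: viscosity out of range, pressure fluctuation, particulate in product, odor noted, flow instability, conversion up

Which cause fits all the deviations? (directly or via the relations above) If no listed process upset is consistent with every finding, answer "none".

E

For each candidate, compare predicted effects to what was observed:
(A) heat-exchanger scaling — yield down yes; viscosity out of range yes; odor noted yes; particulate in product yes; flow instability NO
(B) seal leak — yield down yes; viscosity out of range yes; odor noted yes; particulate in product NO; flow instability yes
(C) control-valve stiction — yield down yes; viscosity out of range yes; odor noted NO; particulate in product NO; flow instability NO
(D) column flooding — yield down yes; viscosity out of range NO; odor noted yes; particulate in product NO; flow instability NO
(E) reactor fouling — accounts for every observation (yield down by pressure fluctuation → off-color product → yield down)
(E) is the only candidate with no mismatches.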